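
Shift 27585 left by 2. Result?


0b110101111000001 << 2 = 0b11010111100000100 = 110340

110340


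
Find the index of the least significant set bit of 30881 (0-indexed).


0b111100010100001. Lowest set bit at position 0

0


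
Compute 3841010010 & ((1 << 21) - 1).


3841010010 & 2097151 = 1124698

1124698


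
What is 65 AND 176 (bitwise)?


0b1000001 & 0b10110000 = 0b0 = 0

0


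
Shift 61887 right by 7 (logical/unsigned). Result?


0b1111000110111111 >> 7 = 0b111100011 = 483

483


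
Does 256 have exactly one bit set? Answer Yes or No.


0b100000000. Only one bit set => Yes

Yes


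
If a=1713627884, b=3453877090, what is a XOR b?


1713627884 ^ 3453877090 = 2885556622

2885556622


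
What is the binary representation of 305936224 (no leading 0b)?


305936224 = 10010001111000011011101100000 in binary

10010001111000011011101100000


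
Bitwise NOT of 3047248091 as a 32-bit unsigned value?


~0b10110101101000010101000011011011 = 0b1001010010111101010111100100100 = 1247719204 (32-bit unsigned)

1247719204


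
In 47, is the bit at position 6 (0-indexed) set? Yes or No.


0b101111, bit 6 = 0. No

No


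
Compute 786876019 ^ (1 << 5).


786876019 ^ (1 << 5) = 786876019 ^ 32 = 786875987

786875987


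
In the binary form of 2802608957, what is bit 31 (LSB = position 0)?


0b10100111000011000110101100111101, position 31 = 1

1


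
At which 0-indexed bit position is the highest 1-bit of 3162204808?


0b10111100011110110110101010001000. Highest set bit at position 31

31


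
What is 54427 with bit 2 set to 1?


54427 | (1 << 2) = 54427 | 4 = 54431

54431


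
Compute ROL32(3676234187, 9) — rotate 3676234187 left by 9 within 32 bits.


Rotate 0b11011011000111101110000111001011 left by 9 (32-bit) = 0b111101110000111001011110110110 = 1036228534

1036228534


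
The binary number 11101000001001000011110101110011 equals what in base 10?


11101000001001000011110101110011 in decimal = 3894689139

3894689139


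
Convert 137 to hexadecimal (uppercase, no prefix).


137 = 89 hex

89


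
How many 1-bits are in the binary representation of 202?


0b11001010 has 4 set bits

4


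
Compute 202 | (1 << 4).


202 | (1 << 4) = 202 | 16 = 218

218


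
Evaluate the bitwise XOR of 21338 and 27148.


0b101001101011010 ^ 0b110101000001100 = 0b11100101010110 = 14678

14678


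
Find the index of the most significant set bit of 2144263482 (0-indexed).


0b1111111110011101101110100111010. Highest set bit at position 30

30


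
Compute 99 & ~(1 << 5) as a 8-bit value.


99 & ~(1 << 5) = 67

67


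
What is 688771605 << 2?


0b101001000011011101001000010101 << 2 = 0b10100100001101110100100001010100 = 2755086420

2755086420


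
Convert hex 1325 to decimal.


1325 hex = 4901 decimal

4901


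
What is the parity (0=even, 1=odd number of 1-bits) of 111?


0b1101111 has 6 ones => parity 0

0


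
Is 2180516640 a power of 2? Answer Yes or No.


0b10000001111110000000101100100000. Multiple bits set => No

No


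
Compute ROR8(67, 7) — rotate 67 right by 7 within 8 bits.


Rotate 0b1000011 right by 7 (8-bit) = 0b10000110 = 134

134


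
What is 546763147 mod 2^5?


546763147 & 31 = 11

11


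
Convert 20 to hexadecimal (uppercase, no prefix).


20 = 14 hex

14


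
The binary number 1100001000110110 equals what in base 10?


1100001000110110 in decimal = 49718

49718


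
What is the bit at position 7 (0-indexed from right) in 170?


0b10101010, position 7 = 1

1


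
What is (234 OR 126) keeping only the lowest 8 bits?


Step 1: 234 | 126 = 254
Step 2: 254 & 255 = 254

254


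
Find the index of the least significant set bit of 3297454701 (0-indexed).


0b11000100100010110010101001101101. Lowest set bit at position 0

0


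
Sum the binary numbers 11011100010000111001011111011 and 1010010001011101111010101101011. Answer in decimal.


11011100010000111001011111011 + 1010010001011101111010101101011 = 1101101101101110110100001100110 = 1840736358

1840736358


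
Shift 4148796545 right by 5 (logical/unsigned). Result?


0b11110111010010011001110010000001 >> 5 = 0b111101110100100110011100100 = 129649892

129649892


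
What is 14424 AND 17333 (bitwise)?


0b11100001011000 & 0b100001110110101 = 0b10000 = 16

16


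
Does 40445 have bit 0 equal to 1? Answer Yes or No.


0b1001110111111101, bit 0 = 1. Yes

Yes


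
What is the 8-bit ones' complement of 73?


73 ^ 255 = 182

182


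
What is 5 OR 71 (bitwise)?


0b101 | 0b1000111 = 0b1000111 = 71

71


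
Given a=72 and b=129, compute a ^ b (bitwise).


72 ^ 129 = 201

201


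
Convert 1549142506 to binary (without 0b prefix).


1549142506 = 1011100010101100000100111101010 in binary

1011100010101100000100111101010


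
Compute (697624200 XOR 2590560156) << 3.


Step 1: 697624200 ^ 2590560156 = 3019647252
Step 2: 3019647252 << 3 = 24157178016

24157178016


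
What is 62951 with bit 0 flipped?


62951 ^ (1 << 0) = 62951 ^ 1 = 62950

62950


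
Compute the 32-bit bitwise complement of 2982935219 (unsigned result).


~0b10110001110010111111101010110011 = 0b1001110001101000000010101001100 = 1312032076 (32-bit unsigned)

1312032076


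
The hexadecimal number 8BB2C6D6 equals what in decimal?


8BB2C6D6 hex = 2343749334 decimal

2343749334


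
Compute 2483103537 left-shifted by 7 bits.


0b10010100000000010010011100110001 << 7 = 0b100101000000000100100111001100010000000 = 317837252736

317837252736


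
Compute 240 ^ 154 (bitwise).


0b11110000 ^ 0b10011010 = 0b1101010 = 106

106


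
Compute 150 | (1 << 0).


150 | (1 << 0) = 150 | 1 = 151

151


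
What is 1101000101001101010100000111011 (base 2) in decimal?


1101000101001101010100000111011 in decimal = 1755752507

1755752507


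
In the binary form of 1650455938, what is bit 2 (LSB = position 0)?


0b1100010010111111111010110000010, position 2 = 0

0


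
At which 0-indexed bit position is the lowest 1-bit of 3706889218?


0b11011100111100101010010000000010. Lowest set bit at position 1

1


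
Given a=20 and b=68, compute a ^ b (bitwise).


20 ^ 68 = 80

80


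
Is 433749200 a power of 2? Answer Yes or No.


0b11001110110100111110011010000. Multiple bits set => No

No


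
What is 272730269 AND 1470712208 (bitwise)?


0b10000010000011000100010011101 & 0b1010111101010010100100110010000 = 0b10000000000010000100010010000 = 268503184

268503184


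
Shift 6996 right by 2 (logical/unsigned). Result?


0b1101101010100 >> 2 = 0b11011010101 = 1749

1749


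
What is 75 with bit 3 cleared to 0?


75 & ~(1 << 3) = 67

67


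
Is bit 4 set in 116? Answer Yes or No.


0b1110100, bit 4 = 1. Yes

Yes


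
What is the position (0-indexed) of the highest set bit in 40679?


0b1001111011100111. Highest set bit at position 15

15


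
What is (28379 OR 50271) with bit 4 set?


Step 1: 28379 | 50271 = 61151
Step 2: 61151 | (1 << 4) = 61151 | 16 = 61151

61151


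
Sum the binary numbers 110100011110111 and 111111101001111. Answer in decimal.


110100011110111 + 111111101001111 = 1110100001000110 = 59462

59462


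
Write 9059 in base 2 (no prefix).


9059 = 10001101100011 in binary

10001101100011


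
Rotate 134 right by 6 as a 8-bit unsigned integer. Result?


Rotate 0b10000110 right by 6 (8-bit) = 0b11010 = 26

26


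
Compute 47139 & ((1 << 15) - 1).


47139 & 32767 = 14371

14371


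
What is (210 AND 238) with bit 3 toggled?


Step 1: 210 & 238 = 194
Step 2: 194 ^ (1 << 3) = 194 ^ 8 = 202

202


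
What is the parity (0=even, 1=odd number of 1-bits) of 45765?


0b1011001011000101 has 8 ones => parity 0

0


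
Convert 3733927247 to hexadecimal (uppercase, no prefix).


3733927247 = DE8F354F hex

DE8F354F


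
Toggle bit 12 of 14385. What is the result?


14385 ^ (1 << 12) = 14385 ^ 4096 = 10289

10289


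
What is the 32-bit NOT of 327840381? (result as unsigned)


~0b10011100010100111001001111101 = 0b11101100011101011000110110000010 = 3967126914 (32-bit unsigned)

3967126914


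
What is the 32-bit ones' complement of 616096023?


616096023 ^ 4294967295 = 3678871272

3678871272


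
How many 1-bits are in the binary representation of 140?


0b10001100 has 3 set bits

3


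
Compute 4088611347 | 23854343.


0b11110011101100110100001000010011 | 0b1011010111111110100000111 = 0b11110011111110111111111100010111 = 4093378327

4093378327


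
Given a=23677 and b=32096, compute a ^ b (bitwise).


23677 ^ 32096 = 8477

8477


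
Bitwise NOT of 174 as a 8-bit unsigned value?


~0b10101110 = 0b1010001 = 81 (8-bit unsigned)

81


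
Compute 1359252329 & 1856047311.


0b1010001000001001000101101101001 & 0b1101110101000010000100011001111 = 0b1000000000000000000100001001001 = 1073743945

1073743945


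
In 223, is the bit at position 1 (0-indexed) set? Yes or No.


0b11011111, bit 1 = 1. Yes

Yes


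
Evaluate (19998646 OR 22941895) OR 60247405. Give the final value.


Step 1: 19998646 | 22941895 = 25114615
Step 2: 25114615 | 60247405 = 67076095

67076095


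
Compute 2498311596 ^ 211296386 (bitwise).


0b10010100111010010011010110101100 ^ 0b1100100110000010000010000010 = 0b10011000011100010001010100101110 = 2557547822

2557547822


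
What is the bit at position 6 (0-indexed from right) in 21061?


0b101001001000101, position 6 = 1

1


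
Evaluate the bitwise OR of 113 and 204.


0b1110001 | 0b11001100 = 0b11111101 = 253

253


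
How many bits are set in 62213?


0b1111001100000101 has 8 set bits

8


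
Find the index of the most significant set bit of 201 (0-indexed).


0b11001001. Highest set bit at position 7

7


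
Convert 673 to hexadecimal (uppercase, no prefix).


673 = 2A1 hex

2A1


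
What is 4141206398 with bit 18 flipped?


4141206398 ^ (1 << 18) = 4141206398 ^ 262144 = 4140944254

4140944254


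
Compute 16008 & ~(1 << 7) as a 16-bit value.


16008 & ~(1 << 7) = 15880

15880


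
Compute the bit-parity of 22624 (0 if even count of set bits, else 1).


0b101100001100000 has 5 ones => parity 1

1


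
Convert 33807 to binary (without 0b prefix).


33807 = 1000010000001111 in binary

1000010000001111


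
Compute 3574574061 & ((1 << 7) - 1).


3574574061 & 127 = 109

109


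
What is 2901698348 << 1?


0b10101100111101000110011100101100 << 1 = 0b101011001111010001100111001011000 = 5803396696

5803396696


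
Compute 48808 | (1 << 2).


48808 | (1 << 2) = 48808 | 4 = 48812

48812


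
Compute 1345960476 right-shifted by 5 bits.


0b1010000001110011011101000011100 >> 5 = 0b10100000011100110111010000 = 42061264

42061264


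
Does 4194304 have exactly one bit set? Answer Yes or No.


0b10000000000000000000000. Only one bit set => Yes

Yes


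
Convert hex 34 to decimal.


34 hex = 52 decimal

52


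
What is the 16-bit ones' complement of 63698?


63698 ^ 65535 = 1837

1837


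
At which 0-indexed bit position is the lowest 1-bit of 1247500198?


0b1001010010110110101011110100110. Lowest set bit at position 1

1


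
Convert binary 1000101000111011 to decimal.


1000101000111011 in decimal = 35387

35387


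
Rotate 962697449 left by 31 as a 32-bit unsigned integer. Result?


Rotate 0b111001011000011001100011101001 left by 31 (32-bit) = 0b10011100101100001100110001110100 = 2628832372

2628832372


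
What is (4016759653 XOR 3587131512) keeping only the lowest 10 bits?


Step 1: 4016759653 ^ 3587131512 = 983935773
Step 2: 983935773 & 1023 = 797

797


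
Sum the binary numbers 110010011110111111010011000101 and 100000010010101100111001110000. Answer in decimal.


110010011110111111010011000101 + 100000010010101100111001110000 = 1010010110001101100001100110101 = 1388757813

1388757813


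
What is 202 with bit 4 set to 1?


202 | (1 << 4) = 202 | 16 = 218

218


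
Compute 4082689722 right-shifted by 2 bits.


0b11110011010110001110011010111010 >> 2 = 0b111100110101100011100110101110 = 1020672430

1020672430


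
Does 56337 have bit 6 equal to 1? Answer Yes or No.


0b1101110000010001, bit 6 = 0. No

No


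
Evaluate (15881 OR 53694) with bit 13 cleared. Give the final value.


Step 1: 15881 | 53694 = 65471
Step 2: 65471 & ~(1 << 13) = 57279

57279


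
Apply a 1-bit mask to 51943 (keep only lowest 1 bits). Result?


51943 & 1 = 1

1


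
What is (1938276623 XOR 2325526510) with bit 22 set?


Step 1: 1938276623 ^ 2325526510 = 4179326689
Step 2: 4179326689 | (1 << 22) = 4179326689 | 4194304 = 4183520993

4183520993


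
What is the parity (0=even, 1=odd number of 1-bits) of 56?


0b111000 has 3 ones => parity 1

1


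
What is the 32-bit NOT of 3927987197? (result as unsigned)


~0b11101010001000000101001111111101 = 0b10101110111111010110000000010 = 366980098 (32-bit unsigned)

366980098


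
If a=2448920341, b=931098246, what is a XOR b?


2448920341 ^ 931098246 = 2793988499

2793988499


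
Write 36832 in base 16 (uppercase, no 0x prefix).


36832 = 8FE0 hex

8FE0


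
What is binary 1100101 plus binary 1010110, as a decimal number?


1100101 + 1010110 = 10111011 = 187

187


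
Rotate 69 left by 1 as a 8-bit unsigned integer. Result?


Rotate 0b1000101 left by 1 (8-bit) = 0b10001010 = 138

138


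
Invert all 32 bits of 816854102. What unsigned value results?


816854102 ^ 4294967295 = 3478113193

3478113193


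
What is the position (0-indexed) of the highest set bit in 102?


0b1100110. Highest set bit at position 6

6


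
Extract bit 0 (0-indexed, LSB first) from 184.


0b10111000, position 0 = 0

0


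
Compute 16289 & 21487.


0b11111110100001 & 0b101001111101111 = 0b1001110100001 = 5025

5025


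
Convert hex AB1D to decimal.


AB1D hex = 43805 decimal

43805


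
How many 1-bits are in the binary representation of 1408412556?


0b1010011111100101010101110001100 has 17 set bits

17


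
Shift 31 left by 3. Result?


0b11111 << 3 = 0b11111000 = 248

248


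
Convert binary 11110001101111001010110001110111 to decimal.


11110001101111001010110001110111 in decimal = 4055673975

4055673975


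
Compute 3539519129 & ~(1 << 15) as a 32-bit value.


3539519129 & ~(1 << 15) = 3539486361

3539486361


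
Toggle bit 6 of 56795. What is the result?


56795 ^ (1 << 6) = 56795 ^ 64 = 56731

56731


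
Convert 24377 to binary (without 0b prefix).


24377 = 101111100111001 in binary

101111100111001


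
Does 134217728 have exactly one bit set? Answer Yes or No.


0b1000000000000000000000000000. Only one bit set => Yes

Yes


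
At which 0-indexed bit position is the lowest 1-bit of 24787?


0b110000011010011. Lowest set bit at position 0

0


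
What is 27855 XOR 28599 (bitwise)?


0b110110011001111 ^ 0b110111110110111 = 0b1101111000 = 888

888


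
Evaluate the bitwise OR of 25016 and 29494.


0b110000110111000 | 0b111001100110110 = 0b111001110111110 = 29630

29630


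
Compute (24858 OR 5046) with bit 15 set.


Step 1: 24858 | 5046 = 29630
Step 2: 29630 | (1 << 15) = 29630 | 32768 = 62398

62398


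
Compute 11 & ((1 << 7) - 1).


11 & 127 = 11

11


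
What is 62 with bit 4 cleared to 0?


62 & ~(1 << 4) = 46

46


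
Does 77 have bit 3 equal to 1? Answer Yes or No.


0b1001101, bit 3 = 1. Yes

Yes


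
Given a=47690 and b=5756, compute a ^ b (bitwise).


47690 ^ 5756 = 44086

44086


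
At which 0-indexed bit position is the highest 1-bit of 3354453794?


0b11000111111100001110011100100010. Highest set bit at position 31

31


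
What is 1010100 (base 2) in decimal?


1010100 in decimal = 84

84


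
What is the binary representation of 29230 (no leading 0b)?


29230 = 111001000101110 in binary

111001000101110


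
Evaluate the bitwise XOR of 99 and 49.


0b1100011 ^ 0b110001 = 0b1010010 = 82

82


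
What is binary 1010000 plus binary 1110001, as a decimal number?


1010000 + 1110001 = 11000001 = 193

193


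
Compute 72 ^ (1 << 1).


72 ^ (1 << 1) = 72 ^ 2 = 74

74


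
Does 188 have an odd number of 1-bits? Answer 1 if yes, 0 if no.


0b10111100 has 5 ones => parity 1

1


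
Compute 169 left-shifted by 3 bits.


0b10101001 << 3 = 0b10101001000 = 1352

1352


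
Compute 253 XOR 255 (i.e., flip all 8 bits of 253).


253 ^ 255 = 2

2


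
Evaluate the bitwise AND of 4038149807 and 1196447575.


0b11110000101100010100011010101111 & 0b1000111010100000101011101010111 = 0b1000000000100000100011000000111 = 1074808327

1074808327


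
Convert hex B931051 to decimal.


B931051 hex = 194187345 decimal

194187345


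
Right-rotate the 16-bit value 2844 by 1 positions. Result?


Rotate 0b101100011100 right by 1 (16-bit) = 0b10110001110 = 1422

1422


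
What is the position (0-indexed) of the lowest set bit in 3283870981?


0b11000011101110111110010100000101. Lowest set bit at position 0

0


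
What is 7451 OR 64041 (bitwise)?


0b1110100011011 | 0b1111101000101001 = 0b1111111100111011 = 65339

65339


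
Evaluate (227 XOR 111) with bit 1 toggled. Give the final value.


Step 1: 227 ^ 111 = 140
Step 2: 140 ^ (1 << 1) = 140 ^ 2 = 142

142


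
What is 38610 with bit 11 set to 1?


38610 | (1 << 11) = 38610 | 2048 = 40658

40658


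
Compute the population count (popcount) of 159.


0b10011111 has 6 set bits

6


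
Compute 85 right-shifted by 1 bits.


0b1010101 >> 1 = 0b101010 = 42

42


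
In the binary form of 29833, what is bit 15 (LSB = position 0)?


0b111010010001001, position 15 = 0

0


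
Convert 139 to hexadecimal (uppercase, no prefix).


139 = 8B hex

8B


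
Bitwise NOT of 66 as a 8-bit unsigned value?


~0b1000010 = 0b10111101 = 189 (8-bit unsigned)

189


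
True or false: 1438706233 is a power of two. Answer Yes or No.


0b1010101110000001110101000111001. Multiple bits set => No

No


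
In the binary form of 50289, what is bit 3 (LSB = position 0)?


0b1100010001110001, position 3 = 0

0


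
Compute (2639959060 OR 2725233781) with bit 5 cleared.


Step 1: 2639959060 | 2725233781 = 3212825717
Step 2: 3212825717 & ~(1 << 5) = 3212825685

3212825685


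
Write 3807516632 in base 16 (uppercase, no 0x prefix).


3807516632 = E2F217D8 hex

E2F217D8


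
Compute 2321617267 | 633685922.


0b10001010011000010001000101110011 | 0b100101110001010100011110100010 = 0b10101111111001010101011111110011 = 2951043059

2951043059


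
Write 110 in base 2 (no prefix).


110 = 1101110 in binary

1101110


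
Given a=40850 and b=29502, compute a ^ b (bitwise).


40850 ^ 29502 = 60588

60588


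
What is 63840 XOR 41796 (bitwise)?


0b1111100101100000 ^ 0b1010001101000100 = 0b101101000100100 = 23076

23076


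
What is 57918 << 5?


0b1110001000111110 << 5 = 0b111000100011111000000 = 1853376

1853376


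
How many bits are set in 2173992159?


0b10000001100101000111110011011111 has 17 set bits

17


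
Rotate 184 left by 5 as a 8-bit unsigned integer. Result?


Rotate 0b10111000 left by 5 (8-bit) = 0b10111 = 23

23


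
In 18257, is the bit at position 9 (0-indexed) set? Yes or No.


0b100011101010001, bit 9 = 1. Yes

Yes


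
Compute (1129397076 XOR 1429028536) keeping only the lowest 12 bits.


Step 1: 1129397076 ^ 1429028536 = 377226732
Step 2: 377226732 & 4095 = 1516

1516


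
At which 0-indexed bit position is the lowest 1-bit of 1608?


0b11001001000. Lowest set bit at position 3

3


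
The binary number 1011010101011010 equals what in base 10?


1011010101011010 in decimal = 46426

46426


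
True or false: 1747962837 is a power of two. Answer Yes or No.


0b1101000001011111100101111010101. Multiple bits set => No

No


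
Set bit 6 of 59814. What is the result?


59814 | (1 << 6) = 59814 | 64 = 59878

59878


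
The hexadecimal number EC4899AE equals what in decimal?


EC4899AE hex = 3964180910 decimal

3964180910


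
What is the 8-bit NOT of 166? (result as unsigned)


~0b10100110 = 0b1011001 = 89 (8-bit unsigned)

89


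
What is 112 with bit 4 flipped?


112 ^ (1 << 4) = 112 ^ 16 = 96

96


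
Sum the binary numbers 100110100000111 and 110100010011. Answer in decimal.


100110100000111 + 110100010011 = 101101000011010 = 23066

23066


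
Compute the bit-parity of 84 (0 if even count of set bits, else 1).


0b1010100 has 3 ones => parity 1

1


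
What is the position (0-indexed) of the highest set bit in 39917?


0b1001101111101101. Highest set bit at position 15

15


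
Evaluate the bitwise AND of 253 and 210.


0b11111101 & 0b11010010 = 0b11010000 = 208

208


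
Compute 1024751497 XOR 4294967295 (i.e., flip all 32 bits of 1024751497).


1024751497 ^ 4294967295 = 3270215798

3270215798


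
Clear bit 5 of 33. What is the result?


33 & ~(1 << 5) = 1

1


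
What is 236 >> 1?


0b11101100 >> 1 = 0b1110110 = 118

118


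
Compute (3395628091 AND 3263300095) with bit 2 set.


Step 1: 3395628091 & 3263300095 = 3254779963
Step 2: 3254779963 | (1 << 2) = 3254779963 | 4 = 3254779967

3254779967


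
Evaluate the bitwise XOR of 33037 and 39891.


0b1000000100001101 ^ 0b1001101111010011 = 0b1101011011110 = 6878

6878


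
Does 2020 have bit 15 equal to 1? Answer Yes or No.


0b11111100100, bit 15 = 0. No

No


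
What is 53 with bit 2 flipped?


53 ^ (1 << 2) = 53 ^ 4 = 49

49


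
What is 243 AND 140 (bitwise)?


0b11110011 & 0b10001100 = 0b10000000 = 128

128


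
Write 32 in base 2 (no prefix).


32 = 100000 in binary

100000


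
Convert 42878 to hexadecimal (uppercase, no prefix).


42878 = A77E hex

A77E


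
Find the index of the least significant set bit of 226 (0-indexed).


0b11100010. Lowest set bit at position 1

1


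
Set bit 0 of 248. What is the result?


248 | (1 << 0) = 248 | 1 = 249

249


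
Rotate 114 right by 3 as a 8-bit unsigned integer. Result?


Rotate 0b1110010 right by 3 (8-bit) = 0b1001110 = 78

78


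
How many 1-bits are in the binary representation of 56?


0b111000 has 3 set bits

3


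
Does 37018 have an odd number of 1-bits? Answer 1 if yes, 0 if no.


0b1001000010011010 has 6 ones => parity 0

0


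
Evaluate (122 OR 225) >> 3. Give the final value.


Step 1: 122 | 225 = 251
Step 2: 251 >> 3 = 31

31


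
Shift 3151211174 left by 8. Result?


0b10111011110100111010101010100110 << 8 = 0b1011101111010011101010101010011000000000 = 806710060544

806710060544


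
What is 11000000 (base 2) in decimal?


11000000 in decimal = 192

192


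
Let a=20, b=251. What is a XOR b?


20 ^ 251 = 239

239


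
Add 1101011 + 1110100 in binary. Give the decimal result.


1101011 + 1110100 = 11011111 = 223

223


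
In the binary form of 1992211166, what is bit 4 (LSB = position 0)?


0b1110110101111101011101011011110, position 4 = 1

1


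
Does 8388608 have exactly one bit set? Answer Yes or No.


0b100000000000000000000000. Only one bit set => Yes

Yes


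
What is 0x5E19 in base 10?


5E19 hex = 24089 decimal

24089


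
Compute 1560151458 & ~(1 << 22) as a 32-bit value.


1560151458 & ~(1 << 22) = 1555957154

1555957154


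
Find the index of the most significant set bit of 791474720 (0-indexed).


0b101111001011001111001000100000. Highest set bit at position 29

29


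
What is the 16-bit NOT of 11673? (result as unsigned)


~0b10110110011001 = 0b1101001001100110 = 53862 (16-bit unsigned)

53862


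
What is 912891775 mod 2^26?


912891775 & 67108863 = 40476543

40476543


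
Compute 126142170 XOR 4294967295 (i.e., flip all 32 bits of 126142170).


126142170 ^ 4294967295 = 4168825125

4168825125


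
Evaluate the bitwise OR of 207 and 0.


0b11001111 | 0b0 = 0b11001111 = 207

207


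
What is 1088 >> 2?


0b10001000000 >> 2 = 0b100010000 = 272

272


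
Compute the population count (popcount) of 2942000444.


0b10101111010110110101110100111100 has 20 set bits

20


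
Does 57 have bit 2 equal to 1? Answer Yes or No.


0b111001, bit 2 = 0. No

No


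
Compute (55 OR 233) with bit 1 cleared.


Step 1: 55 | 233 = 255
Step 2: 255 & ~(1 << 1) = 253

253


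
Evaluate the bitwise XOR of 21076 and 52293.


0b101001001010100 ^ 0b1100110001000101 = 0b1001111000010001 = 40465

40465


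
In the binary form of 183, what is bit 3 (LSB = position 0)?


0b10110111, position 3 = 0

0


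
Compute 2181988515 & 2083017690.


0b10000010000011101000000010100011 & 0b1111100001010000101001111011010 = 0b10000000000010000010 = 524418

524418


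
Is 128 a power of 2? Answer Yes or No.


0b10000000. Only one bit set => Yes

Yes


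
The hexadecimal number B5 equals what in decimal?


B5 hex = 181 decimal

181


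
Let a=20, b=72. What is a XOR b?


20 ^ 72 = 92

92


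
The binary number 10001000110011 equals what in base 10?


10001000110011 in decimal = 8755

8755


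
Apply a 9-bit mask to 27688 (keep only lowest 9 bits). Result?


27688 & 511 = 40

40


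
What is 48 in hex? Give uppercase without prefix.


48 = 30 hex

30


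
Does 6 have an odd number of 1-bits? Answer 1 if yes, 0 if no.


0b110 has 2 ones => parity 0

0


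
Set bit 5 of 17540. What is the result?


17540 | (1 << 5) = 17540 | 32 = 17572

17572


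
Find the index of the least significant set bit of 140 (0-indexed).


0b10001100. Lowest set bit at position 2

2


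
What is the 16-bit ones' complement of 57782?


57782 ^ 65535 = 7753

7753


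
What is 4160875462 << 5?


0b11111000000000011110101111000110 << 5 = 0b1111100000000001111010111100011000000 = 133148014784

133148014784


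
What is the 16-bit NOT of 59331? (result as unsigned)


~0b1110011111000011 = 0b1100000111100 = 6204 (16-bit unsigned)

6204


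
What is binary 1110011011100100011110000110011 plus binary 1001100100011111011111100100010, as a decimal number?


1110011011100100011110000110011 + 1001100100011111011111100100010 = 11000000000000011111101101010101 = 3221355349

3221355349


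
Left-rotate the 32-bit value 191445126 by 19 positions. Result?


Rotate 0b1011011010010011100010000110 left by 19 (32-bit) = 0b11000100001100000101101101001001 = 3291503433

3291503433


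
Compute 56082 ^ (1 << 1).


56082 ^ (1 << 1) = 56082 ^ 2 = 56080

56080


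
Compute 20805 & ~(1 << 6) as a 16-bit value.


20805 & ~(1 << 6) = 20741

20741


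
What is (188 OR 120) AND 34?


Step 1: 188 | 120 = 252
Step 2: 252 & 34 = 32

32


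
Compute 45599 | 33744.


0b1011001000011111 | 0b1000001111010000 = 0b1011001111011111 = 46047

46047


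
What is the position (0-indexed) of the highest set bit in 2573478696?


0b10011001011001000010101100101000. Highest set bit at position 31

31


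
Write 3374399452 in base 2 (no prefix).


3374399452 = 11001001001000010011111111011100 in binary

11001001001000010011111111011100


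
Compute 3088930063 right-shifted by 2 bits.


0b10111000000111010101010100001111 >> 2 = 0b101110000001110101010101000011 = 772232515

772232515


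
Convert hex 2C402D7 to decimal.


2C402D7 hex = 46400215 decimal

46400215


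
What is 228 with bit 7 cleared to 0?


228 & ~(1 << 7) = 100

100


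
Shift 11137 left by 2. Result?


0b10101110000001 << 2 = 0b1010111000000100 = 44548

44548


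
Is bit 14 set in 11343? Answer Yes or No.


0b10110001001111, bit 14 = 0. No

No


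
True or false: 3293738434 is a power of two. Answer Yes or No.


0b11000100010100100111010111000010. Multiple bits set => No

No


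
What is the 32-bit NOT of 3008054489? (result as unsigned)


~0b10110011010010110100010011011001 = 0b1001100101101001011101100100110 = 1286912806 (32-bit unsigned)

1286912806


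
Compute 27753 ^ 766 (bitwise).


0b110110001101001 ^ 0b1011111110 = 0b110111010010111 = 28311

28311


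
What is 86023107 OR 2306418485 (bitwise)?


0b101001000001001101111000011 | 0b10001001011110010010011100110101 = 0b10001101011110011011111111110111 = 2373566455

2373566455


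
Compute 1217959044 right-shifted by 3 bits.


0b1001000100110001001010010000100 >> 3 = 0b1001000100110001001010010000 = 152244880

152244880


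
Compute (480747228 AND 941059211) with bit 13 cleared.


Step 1: 480747228 & 941059211 = 403115144
Step 2: 403115144 & ~(1 << 13) = 403115144

403115144


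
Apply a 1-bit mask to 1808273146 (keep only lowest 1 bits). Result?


1808273146 & 1 = 0

0


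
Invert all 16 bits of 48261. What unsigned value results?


48261 ^ 65535 = 17274

17274


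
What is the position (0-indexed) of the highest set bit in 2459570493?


0b10010010100110100001000100111101. Highest set bit at position 31

31


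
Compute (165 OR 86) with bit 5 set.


Step 1: 165 | 86 = 247
Step 2: 247 | (1 << 5) = 247 | 32 = 247

247


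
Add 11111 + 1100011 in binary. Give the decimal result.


11111 + 1100011 = 10000010 = 130

130


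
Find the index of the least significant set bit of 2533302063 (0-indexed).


0b10010110111111110001111100101111. Lowest set bit at position 0

0


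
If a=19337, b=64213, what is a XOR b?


19337 ^ 64213 = 45404

45404


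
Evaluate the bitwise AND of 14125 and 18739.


0b11011100101101 & 0b100100100110011 = 0b100100001 = 289

289


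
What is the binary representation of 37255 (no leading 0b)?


37255 = 1001000110000111 in binary

1001000110000111


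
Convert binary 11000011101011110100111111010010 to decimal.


11000011101011110100111111010010 in decimal = 3283046354

3283046354


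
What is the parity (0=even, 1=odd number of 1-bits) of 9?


0b1001 has 2 ones => parity 0

0


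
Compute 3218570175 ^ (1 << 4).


3218570175 ^ (1 << 4) = 3218570175 ^ 16 = 3218570159

3218570159


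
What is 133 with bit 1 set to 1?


133 | (1 << 1) = 133 | 2 = 135

135


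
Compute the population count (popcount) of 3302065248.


0b11000100110100011000010001100000 has 11 set bits

11


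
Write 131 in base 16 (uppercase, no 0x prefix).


131 = 83 hex

83


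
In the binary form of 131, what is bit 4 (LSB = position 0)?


0b10000011, position 4 = 0

0


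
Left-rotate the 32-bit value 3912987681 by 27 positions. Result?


Rotate 0b11101001001110110111010000100001 left by 27 (32-bit) = 0b1111010010011101101110100001 = 256498593

256498593


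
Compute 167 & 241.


0b10100111 & 0b11110001 = 0b10100001 = 161

161


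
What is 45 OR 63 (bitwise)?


0b101101 | 0b111111 = 0b111111 = 63

63


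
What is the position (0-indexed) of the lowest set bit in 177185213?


0b1010100011111010000110111101. Lowest set bit at position 0

0


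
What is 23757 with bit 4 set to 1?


23757 | (1 << 4) = 23757 | 16 = 23773

23773


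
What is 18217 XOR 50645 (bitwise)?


0b100011100101001 ^ 0b1100010111010101 = 0b1000001011111100 = 33532

33532


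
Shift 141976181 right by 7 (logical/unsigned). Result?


0b1000011101100110001001110101 >> 7 = 0b100001110110011000100 = 1109188

1109188


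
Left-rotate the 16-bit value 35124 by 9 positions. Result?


Rotate 0b1000100100110100 left by 9 (16-bit) = 0b110100100010010 = 26898

26898


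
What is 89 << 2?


0b1011001 << 2 = 0b101100100 = 356

356


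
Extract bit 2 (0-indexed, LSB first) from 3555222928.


0b11010011111010000110010110010000, position 2 = 0

0


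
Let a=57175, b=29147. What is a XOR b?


57175 ^ 29147 = 44684

44684


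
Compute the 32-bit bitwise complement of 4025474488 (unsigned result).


~0b11101111111011111101110110111000 = 0b10000000100000010001001000111 = 269492807 (32-bit unsigned)

269492807


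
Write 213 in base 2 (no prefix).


213 = 11010101 in binary

11010101


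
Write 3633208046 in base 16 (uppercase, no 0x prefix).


3633208046 = D88E5AEE hex

D88E5AEE


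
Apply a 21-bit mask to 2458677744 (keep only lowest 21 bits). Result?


2458677744 & 2097151 = 815600

815600


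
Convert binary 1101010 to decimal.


1101010 in decimal = 106

106


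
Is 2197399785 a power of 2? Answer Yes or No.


0b10000010111110011010100011101001. Multiple bits set => No

No


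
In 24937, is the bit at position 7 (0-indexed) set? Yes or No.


0b110000101101001, bit 7 = 0. No

No


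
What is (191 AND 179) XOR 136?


Step 1: 191 & 179 = 179
Step 2: 179 ^ 136 = 59

59


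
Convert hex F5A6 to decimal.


F5A6 hex = 62886 decimal

62886


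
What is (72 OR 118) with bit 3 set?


Step 1: 72 | 118 = 126
Step 2: 126 | (1 << 3) = 126 | 8 = 126

126


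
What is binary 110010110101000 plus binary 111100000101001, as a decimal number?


110010110101000 + 111100000101001 = 1101110111010001 = 56785

56785


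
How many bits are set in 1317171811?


0b1001110100000100111001001100011 has 14 set bits

14


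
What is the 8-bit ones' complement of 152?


152 ^ 255 = 103

103


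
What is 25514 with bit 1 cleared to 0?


25514 & ~(1 << 1) = 25512

25512


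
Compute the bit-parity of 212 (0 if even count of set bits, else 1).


0b11010100 has 4 ones => parity 0

0


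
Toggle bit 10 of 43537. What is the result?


43537 ^ (1 << 10) = 43537 ^ 1024 = 44561

44561


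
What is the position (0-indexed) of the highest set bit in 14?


0b1110. Highest set bit at position 3

3


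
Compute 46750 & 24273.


0b1011011010011110 & 0b101111011010001 = 0b1011010010000 = 5776

5776


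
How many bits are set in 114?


0b1110010 has 4 set bits

4


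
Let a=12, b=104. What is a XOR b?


12 ^ 104 = 100

100


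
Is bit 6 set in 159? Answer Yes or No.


0b10011111, bit 6 = 0. No

No


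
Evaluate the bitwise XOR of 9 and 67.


0b1001 ^ 0b1000011 = 0b1001010 = 74

74


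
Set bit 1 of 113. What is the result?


113 | (1 << 1) = 113 | 2 = 115

115


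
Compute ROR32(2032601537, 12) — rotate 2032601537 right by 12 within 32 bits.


Rotate 0b1111001001001110000100111000001 right by 12 (32-bit) = 0b10011100000101111001001001110000 = 2618790512

2618790512


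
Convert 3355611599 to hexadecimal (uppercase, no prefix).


3355611599 = C80291CF hex

C80291CF


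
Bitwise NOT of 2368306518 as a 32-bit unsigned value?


~0b10001101001010010111110101010110 = 0b1110010110101101000001010101001 = 1926660777 (32-bit unsigned)

1926660777


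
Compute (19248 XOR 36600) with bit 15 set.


Step 1: 19248 ^ 36600 = 50632
Step 2: 50632 | (1 << 15) = 50632 | 32768 = 50632

50632


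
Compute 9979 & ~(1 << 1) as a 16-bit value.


9979 & ~(1 << 1) = 9977

9977


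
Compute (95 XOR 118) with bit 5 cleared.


Step 1: 95 ^ 118 = 41
Step 2: 41 & ~(1 << 5) = 9

9


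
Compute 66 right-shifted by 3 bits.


0b1000010 >> 3 = 0b1000 = 8

8


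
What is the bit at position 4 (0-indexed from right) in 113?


0b1110001, position 4 = 1

1


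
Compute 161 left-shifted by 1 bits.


0b10100001 << 1 = 0b101000010 = 322

322


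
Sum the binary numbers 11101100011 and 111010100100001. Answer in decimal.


11101100011 + 111010100100001 = 111110010000100 = 31876

31876


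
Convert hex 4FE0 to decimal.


4FE0 hex = 20448 decimal

20448


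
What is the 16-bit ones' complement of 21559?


21559 ^ 65535 = 43976

43976


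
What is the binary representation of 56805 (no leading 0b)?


56805 = 1101110111100101 in binary

1101110111100101


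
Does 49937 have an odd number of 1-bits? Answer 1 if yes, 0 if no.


0b1100001100010001 has 6 ones => parity 0

0


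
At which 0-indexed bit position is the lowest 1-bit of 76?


0b1001100. Lowest set bit at position 2

2


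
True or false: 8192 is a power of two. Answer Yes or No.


0b10000000000000. Only one bit set => Yes

Yes


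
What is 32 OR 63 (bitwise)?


0b100000 | 0b111111 = 0b111111 = 63

63


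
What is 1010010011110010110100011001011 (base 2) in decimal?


1010010011110010110100011001011 in decimal = 1383688395

1383688395


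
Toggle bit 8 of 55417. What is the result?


55417 ^ (1 << 8) = 55417 ^ 256 = 55673

55673


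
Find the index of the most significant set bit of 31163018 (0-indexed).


0b1110110111000001010001010. Highest set bit at position 24

24


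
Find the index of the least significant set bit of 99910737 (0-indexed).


0b101111101001000010001010001. Lowest set bit at position 0

0


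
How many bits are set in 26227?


0b110011001110011 has 9 set bits

9


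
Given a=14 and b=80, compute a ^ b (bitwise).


14 ^ 80 = 94

94


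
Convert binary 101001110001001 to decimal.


101001110001001 in decimal = 21385

21385


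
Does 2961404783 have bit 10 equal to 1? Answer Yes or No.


0b10110000100000110111001101101111, bit 10 = 0. No

No


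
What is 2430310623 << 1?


0b10010000110110111001100011011111 << 1 = 0b100100001101101110011000110111110 = 4860621246

4860621246


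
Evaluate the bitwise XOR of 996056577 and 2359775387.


0b111011010111101001111000000001 ^ 0b10001100101001110101000010011011 = 0b10110111111110011100111010011010 = 3086601882

3086601882


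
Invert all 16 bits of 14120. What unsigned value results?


14120 ^ 65535 = 51415

51415


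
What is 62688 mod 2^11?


62688 & 2047 = 1248

1248


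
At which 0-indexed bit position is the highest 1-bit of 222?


0b11011110. Highest set bit at position 7

7


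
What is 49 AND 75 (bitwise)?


0b110001 & 0b1001011 = 0b1 = 1

1


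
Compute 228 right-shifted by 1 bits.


0b11100100 >> 1 = 0b1110010 = 114

114


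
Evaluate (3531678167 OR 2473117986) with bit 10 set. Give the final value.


Step 1: 3531678167 | 2473117986 = 3555322359
Step 2: 3555322359 | (1 << 10) = 3555322359 | 1024 = 3555323383

3555323383


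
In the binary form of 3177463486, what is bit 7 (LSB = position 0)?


0b10111101011001000011111010111110, position 7 = 1

1


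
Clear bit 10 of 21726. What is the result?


21726 & ~(1 << 10) = 20702

20702


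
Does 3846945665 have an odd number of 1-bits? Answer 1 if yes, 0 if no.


0b11100101010010111011101110000001 has 17 ones => parity 1

1


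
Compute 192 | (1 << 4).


192 | (1 << 4) = 192 | 16 = 208

208


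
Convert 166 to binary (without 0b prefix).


166 = 10100110 in binary

10100110


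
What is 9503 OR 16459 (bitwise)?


0b10010100011111 | 0b100000001001011 = 0b110010101011111 = 25951

25951
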